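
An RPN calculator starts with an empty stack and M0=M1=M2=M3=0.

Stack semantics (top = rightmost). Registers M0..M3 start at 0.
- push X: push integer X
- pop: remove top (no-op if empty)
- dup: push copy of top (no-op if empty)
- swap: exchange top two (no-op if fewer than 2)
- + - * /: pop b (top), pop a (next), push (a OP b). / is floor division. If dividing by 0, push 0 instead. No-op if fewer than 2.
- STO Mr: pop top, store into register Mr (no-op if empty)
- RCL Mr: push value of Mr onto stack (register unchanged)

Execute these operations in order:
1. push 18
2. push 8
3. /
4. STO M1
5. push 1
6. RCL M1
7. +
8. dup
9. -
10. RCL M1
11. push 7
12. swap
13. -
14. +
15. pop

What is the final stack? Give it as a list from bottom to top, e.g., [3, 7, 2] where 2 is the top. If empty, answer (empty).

After op 1 (push 18): stack=[18] mem=[0,0,0,0]
After op 2 (push 8): stack=[18,8] mem=[0,0,0,0]
After op 3 (/): stack=[2] mem=[0,0,0,0]
After op 4 (STO M1): stack=[empty] mem=[0,2,0,0]
After op 5 (push 1): stack=[1] mem=[0,2,0,0]
After op 6 (RCL M1): stack=[1,2] mem=[0,2,0,0]
After op 7 (+): stack=[3] mem=[0,2,0,0]
After op 8 (dup): stack=[3,3] mem=[0,2,0,0]
After op 9 (-): stack=[0] mem=[0,2,0,0]
After op 10 (RCL M1): stack=[0,2] mem=[0,2,0,0]
After op 11 (push 7): stack=[0,2,7] mem=[0,2,0,0]
After op 12 (swap): stack=[0,7,2] mem=[0,2,0,0]
After op 13 (-): stack=[0,5] mem=[0,2,0,0]
After op 14 (+): stack=[5] mem=[0,2,0,0]
After op 15 (pop): stack=[empty] mem=[0,2,0,0]

Answer: (empty)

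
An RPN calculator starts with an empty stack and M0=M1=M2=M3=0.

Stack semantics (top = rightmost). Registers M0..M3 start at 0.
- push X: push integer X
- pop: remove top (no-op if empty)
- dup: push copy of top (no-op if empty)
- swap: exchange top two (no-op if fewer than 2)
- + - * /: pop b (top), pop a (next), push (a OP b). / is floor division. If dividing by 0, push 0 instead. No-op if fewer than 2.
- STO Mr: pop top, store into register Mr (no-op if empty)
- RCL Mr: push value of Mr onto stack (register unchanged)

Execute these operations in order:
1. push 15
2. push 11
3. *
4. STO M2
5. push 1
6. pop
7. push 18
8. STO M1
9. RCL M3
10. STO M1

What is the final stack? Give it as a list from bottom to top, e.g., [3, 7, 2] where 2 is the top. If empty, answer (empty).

After op 1 (push 15): stack=[15] mem=[0,0,0,0]
After op 2 (push 11): stack=[15,11] mem=[0,0,0,0]
After op 3 (*): stack=[165] mem=[0,0,0,0]
After op 4 (STO M2): stack=[empty] mem=[0,0,165,0]
After op 5 (push 1): stack=[1] mem=[0,0,165,0]
After op 6 (pop): stack=[empty] mem=[0,0,165,0]
After op 7 (push 18): stack=[18] mem=[0,0,165,0]
After op 8 (STO M1): stack=[empty] mem=[0,18,165,0]
After op 9 (RCL M3): stack=[0] mem=[0,18,165,0]
After op 10 (STO M1): stack=[empty] mem=[0,0,165,0]

Answer: (empty)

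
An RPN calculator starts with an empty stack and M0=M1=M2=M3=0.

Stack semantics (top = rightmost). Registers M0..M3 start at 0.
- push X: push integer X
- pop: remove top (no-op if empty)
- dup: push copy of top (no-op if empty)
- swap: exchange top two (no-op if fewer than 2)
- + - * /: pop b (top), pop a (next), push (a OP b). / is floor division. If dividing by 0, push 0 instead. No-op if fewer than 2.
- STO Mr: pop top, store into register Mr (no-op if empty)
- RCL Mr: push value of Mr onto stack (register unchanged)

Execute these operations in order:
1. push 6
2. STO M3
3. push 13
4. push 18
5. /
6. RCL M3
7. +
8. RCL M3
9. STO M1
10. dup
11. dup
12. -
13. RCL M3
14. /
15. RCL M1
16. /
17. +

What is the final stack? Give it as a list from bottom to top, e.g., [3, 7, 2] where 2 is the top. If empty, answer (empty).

After op 1 (push 6): stack=[6] mem=[0,0,0,0]
After op 2 (STO M3): stack=[empty] mem=[0,0,0,6]
After op 3 (push 13): stack=[13] mem=[0,0,0,6]
After op 4 (push 18): stack=[13,18] mem=[0,0,0,6]
After op 5 (/): stack=[0] mem=[0,0,0,6]
After op 6 (RCL M3): stack=[0,6] mem=[0,0,0,6]
After op 7 (+): stack=[6] mem=[0,0,0,6]
After op 8 (RCL M3): stack=[6,6] mem=[0,0,0,6]
After op 9 (STO M1): stack=[6] mem=[0,6,0,6]
After op 10 (dup): stack=[6,6] mem=[0,6,0,6]
After op 11 (dup): stack=[6,6,6] mem=[0,6,0,6]
After op 12 (-): stack=[6,0] mem=[0,6,0,6]
After op 13 (RCL M3): stack=[6,0,6] mem=[0,6,0,6]
After op 14 (/): stack=[6,0] mem=[0,6,0,6]
After op 15 (RCL M1): stack=[6,0,6] mem=[0,6,0,6]
After op 16 (/): stack=[6,0] mem=[0,6,0,6]
After op 17 (+): stack=[6] mem=[0,6,0,6]

Answer: [6]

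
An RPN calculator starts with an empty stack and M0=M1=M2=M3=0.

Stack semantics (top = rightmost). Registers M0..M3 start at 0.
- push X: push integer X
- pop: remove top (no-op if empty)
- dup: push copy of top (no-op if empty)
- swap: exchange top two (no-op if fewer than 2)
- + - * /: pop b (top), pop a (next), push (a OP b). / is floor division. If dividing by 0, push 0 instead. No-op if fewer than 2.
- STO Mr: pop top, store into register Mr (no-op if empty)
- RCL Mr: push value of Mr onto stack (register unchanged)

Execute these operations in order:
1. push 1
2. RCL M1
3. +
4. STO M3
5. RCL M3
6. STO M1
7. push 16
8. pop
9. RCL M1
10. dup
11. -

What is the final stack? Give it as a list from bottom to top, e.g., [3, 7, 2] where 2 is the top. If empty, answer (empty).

Answer: [0]

Derivation:
After op 1 (push 1): stack=[1] mem=[0,0,0,0]
After op 2 (RCL M1): stack=[1,0] mem=[0,0,0,0]
After op 3 (+): stack=[1] mem=[0,0,0,0]
After op 4 (STO M3): stack=[empty] mem=[0,0,0,1]
After op 5 (RCL M3): stack=[1] mem=[0,0,0,1]
After op 6 (STO M1): stack=[empty] mem=[0,1,0,1]
After op 7 (push 16): stack=[16] mem=[0,1,0,1]
After op 8 (pop): stack=[empty] mem=[0,1,0,1]
After op 9 (RCL M1): stack=[1] mem=[0,1,0,1]
After op 10 (dup): stack=[1,1] mem=[0,1,0,1]
After op 11 (-): stack=[0] mem=[0,1,0,1]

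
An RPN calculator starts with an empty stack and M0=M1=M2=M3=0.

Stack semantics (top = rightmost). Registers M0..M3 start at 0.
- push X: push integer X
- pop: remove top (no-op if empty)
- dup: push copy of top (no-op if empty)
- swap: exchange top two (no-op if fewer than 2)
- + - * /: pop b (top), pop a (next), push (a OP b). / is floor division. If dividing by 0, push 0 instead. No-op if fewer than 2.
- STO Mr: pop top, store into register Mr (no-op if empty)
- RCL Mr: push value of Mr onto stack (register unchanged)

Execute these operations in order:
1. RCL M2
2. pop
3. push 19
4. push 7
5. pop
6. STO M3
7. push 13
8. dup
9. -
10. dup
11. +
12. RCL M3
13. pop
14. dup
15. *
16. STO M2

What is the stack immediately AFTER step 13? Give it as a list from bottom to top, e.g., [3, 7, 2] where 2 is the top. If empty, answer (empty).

After op 1 (RCL M2): stack=[0] mem=[0,0,0,0]
After op 2 (pop): stack=[empty] mem=[0,0,0,0]
After op 3 (push 19): stack=[19] mem=[0,0,0,0]
After op 4 (push 7): stack=[19,7] mem=[0,0,0,0]
After op 5 (pop): stack=[19] mem=[0,0,0,0]
After op 6 (STO M3): stack=[empty] mem=[0,0,0,19]
After op 7 (push 13): stack=[13] mem=[0,0,0,19]
After op 8 (dup): stack=[13,13] mem=[0,0,0,19]
After op 9 (-): stack=[0] mem=[0,0,0,19]
After op 10 (dup): stack=[0,0] mem=[0,0,0,19]
After op 11 (+): stack=[0] mem=[0,0,0,19]
After op 12 (RCL M3): stack=[0,19] mem=[0,0,0,19]
After op 13 (pop): stack=[0] mem=[0,0,0,19]

[0]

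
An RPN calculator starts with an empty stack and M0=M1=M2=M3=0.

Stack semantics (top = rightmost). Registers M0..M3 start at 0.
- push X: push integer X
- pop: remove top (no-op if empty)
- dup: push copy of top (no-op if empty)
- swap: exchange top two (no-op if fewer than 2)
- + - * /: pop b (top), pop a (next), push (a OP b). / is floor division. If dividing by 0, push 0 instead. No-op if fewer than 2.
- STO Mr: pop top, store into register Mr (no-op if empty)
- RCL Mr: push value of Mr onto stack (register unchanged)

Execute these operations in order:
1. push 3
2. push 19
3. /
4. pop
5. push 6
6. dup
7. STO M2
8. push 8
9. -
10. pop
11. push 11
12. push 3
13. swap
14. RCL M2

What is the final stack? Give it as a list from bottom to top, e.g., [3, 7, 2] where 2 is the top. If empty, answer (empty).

Answer: [3, 11, 6]

Derivation:
After op 1 (push 3): stack=[3] mem=[0,0,0,0]
After op 2 (push 19): stack=[3,19] mem=[0,0,0,0]
After op 3 (/): stack=[0] mem=[0,0,0,0]
After op 4 (pop): stack=[empty] mem=[0,0,0,0]
After op 5 (push 6): stack=[6] mem=[0,0,0,0]
After op 6 (dup): stack=[6,6] mem=[0,0,0,0]
After op 7 (STO M2): stack=[6] mem=[0,0,6,0]
After op 8 (push 8): stack=[6,8] mem=[0,0,6,0]
After op 9 (-): stack=[-2] mem=[0,0,6,0]
After op 10 (pop): stack=[empty] mem=[0,0,6,0]
After op 11 (push 11): stack=[11] mem=[0,0,6,0]
After op 12 (push 3): stack=[11,3] mem=[0,0,6,0]
After op 13 (swap): stack=[3,11] mem=[0,0,6,0]
After op 14 (RCL M2): stack=[3,11,6] mem=[0,0,6,0]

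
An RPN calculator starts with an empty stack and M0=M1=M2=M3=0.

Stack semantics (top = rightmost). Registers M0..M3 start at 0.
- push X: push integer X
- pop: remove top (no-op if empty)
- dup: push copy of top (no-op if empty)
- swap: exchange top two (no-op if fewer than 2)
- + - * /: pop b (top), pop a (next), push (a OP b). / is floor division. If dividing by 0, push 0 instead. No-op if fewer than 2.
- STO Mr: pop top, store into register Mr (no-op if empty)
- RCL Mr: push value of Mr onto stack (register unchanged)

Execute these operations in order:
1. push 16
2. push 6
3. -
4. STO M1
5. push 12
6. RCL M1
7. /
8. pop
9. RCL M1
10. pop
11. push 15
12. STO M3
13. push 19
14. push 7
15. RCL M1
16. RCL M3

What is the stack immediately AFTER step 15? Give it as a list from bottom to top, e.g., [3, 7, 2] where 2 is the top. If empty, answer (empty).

After op 1 (push 16): stack=[16] mem=[0,0,0,0]
After op 2 (push 6): stack=[16,6] mem=[0,0,0,0]
After op 3 (-): stack=[10] mem=[0,0,0,0]
After op 4 (STO M1): stack=[empty] mem=[0,10,0,0]
After op 5 (push 12): stack=[12] mem=[0,10,0,0]
After op 6 (RCL M1): stack=[12,10] mem=[0,10,0,0]
After op 7 (/): stack=[1] mem=[0,10,0,0]
After op 8 (pop): stack=[empty] mem=[0,10,0,0]
After op 9 (RCL M1): stack=[10] mem=[0,10,0,0]
After op 10 (pop): stack=[empty] mem=[0,10,0,0]
After op 11 (push 15): stack=[15] mem=[0,10,0,0]
After op 12 (STO M3): stack=[empty] mem=[0,10,0,15]
After op 13 (push 19): stack=[19] mem=[0,10,0,15]
After op 14 (push 7): stack=[19,7] mem=[0,10,0,15]
After op 15 (RCL M1): stack=[19,7,10] mem=[0,10,0,15]

[19, 7, 10]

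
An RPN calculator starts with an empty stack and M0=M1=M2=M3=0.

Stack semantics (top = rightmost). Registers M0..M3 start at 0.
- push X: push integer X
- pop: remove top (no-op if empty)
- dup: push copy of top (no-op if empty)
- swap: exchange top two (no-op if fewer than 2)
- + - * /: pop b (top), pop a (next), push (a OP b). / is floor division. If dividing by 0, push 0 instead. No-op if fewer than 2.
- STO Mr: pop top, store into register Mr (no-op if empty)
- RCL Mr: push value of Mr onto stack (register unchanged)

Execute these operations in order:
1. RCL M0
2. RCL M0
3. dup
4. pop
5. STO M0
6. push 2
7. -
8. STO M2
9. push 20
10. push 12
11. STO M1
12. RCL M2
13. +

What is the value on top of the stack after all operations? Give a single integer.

Answer: 18

Derivation:
After op 1 (RCL M0): stack=[0] mem=[0,0,0,0]
After op 2 (RCL M0): stack=[0,0] mem=[0,0,0,0]
After op 3 (dup): stack=[0,0,0] mem=[0,0,0,0]
After op 4 (pop): stack=[0,0] mem=[0,0,0,0]
After op 5 (STO M0): stack=[0] mem=[0,0,0,0]
After op 6 (push 2): stack=[0,2] mem=[0,0,0,0]
After op 7 (-): stack=[-2] mem=[0,0,0,0]
After op 8 (STO M2): stack=[empty] mem=[0,0,-2,0]
After op 9 (push 20): stack=[20] mem=[0,0,-2,0]
After op 10 (push 12): stack=[20,12] mem=[0,0,-2,0]
After op 11 (STO M1): stack=[20] mem=[0,12,-2,0]
After op 12 (RCL M2): stack=[20,-2] mem=[0,12,-2,0]
After op 13 (+): stack=[18] mem=[0,12,-2,0]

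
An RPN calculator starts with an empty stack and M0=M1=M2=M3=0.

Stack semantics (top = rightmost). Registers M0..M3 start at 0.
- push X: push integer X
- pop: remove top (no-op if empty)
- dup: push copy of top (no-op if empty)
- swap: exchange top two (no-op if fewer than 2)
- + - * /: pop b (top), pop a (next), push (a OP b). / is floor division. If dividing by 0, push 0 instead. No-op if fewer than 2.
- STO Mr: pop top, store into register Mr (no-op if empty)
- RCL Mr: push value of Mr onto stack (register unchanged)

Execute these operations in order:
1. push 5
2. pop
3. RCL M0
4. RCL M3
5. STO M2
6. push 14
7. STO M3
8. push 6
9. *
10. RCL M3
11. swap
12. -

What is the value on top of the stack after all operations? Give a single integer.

Answer: 14

Derivation:
After op 1 (push 5): stack=[5] mem=[0,0,0,0]
After op 2 (pop): stack=[empty] mem=[0,0,0,0]
After op 3 (RCL M0): stack=[0] mem=[0,0,0,0]
After op 4 (RCL M3): stack=[0,0] mem=[0,0,0,0]
After op 5 (STO M2): stack=[0] mem=[0,0,0,0]
After op 6 (push 14): stack=[0,14] mem=[0,0,0,0]
After op 7 (STO M3): stack=[0] mem=[0,0,0,14]
After op 8 (push 6): stack=[0,6] mem=[0,0,0,14]
After op 9 (*): stack=[0] mem=[0,0,0,14]
After op 10 (RCL M3): stack=[0,14] mem=[0,0,0,14]
After op 11 (swap): stack=[14,0] mem=[0,0,0,14]
After op 12 (-): stack=[14] mem=[0,0,0,14]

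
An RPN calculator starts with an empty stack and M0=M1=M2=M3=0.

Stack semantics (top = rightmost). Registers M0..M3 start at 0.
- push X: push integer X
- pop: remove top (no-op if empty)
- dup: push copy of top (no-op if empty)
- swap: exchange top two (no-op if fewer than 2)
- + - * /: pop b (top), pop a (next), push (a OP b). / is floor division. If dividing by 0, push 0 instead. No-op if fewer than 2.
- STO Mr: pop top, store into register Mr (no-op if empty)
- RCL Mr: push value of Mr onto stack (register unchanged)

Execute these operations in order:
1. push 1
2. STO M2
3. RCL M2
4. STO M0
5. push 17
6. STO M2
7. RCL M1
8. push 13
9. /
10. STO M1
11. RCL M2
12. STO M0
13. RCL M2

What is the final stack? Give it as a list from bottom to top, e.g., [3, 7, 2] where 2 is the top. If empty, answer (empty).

Answer: [17]

Derivation:
After op 1 (push 1): stack=[1] mem=[0,0,0,0]
After op 2 (STO M2): stack=[empty] mem=[0,0,1,0]
After op 3 (RCL M2): stack=[1] mem=[0,0,1,0]
After op 4 (STO M0): stack=[empty] mem=[1,0,1,0]
After op 5 (push 17): stack=[17] mem=[1,0,1,0]
After op 6 (STO M2): stack=[empty] mem=[1,0,17,0]
After op 7 (RCL M1): stack=[0] mem=[1,0,17,0]
After op 8 (push 13): stack=[0,13] mem=[1,0,17,0]
After op 9 (/): stack=[0] mem=[1,0,17,0]
After op 10 (STO M1): stack=[empty] mem=[1,0,17,0]
After op 11 (RCL M2): stack=[17] mem=[1,0,17,0]
After op 12 (STO M0): stack=[empty] mem=[17,0,17,0]
After op 13 (RCL M2): stack=[17] mem=[17,0,17,0]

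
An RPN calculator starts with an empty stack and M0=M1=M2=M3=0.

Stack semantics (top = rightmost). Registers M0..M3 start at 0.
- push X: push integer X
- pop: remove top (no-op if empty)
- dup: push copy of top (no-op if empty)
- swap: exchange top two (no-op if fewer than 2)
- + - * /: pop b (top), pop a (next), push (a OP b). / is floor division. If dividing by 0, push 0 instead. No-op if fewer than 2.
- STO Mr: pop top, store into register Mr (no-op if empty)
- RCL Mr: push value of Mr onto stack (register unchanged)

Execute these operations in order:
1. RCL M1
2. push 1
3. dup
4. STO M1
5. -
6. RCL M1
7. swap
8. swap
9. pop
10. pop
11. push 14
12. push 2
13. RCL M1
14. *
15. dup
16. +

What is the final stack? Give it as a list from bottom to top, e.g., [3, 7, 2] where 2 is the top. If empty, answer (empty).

Answer: [14, 4]

Derivation:
After op 1 (RCL M1): stack=[0] mem=[0,0,0,0]
After op 2 (push 1): stack=[0,1] mem=[0,0,0,0]
After op 3 (dup): stack=[0,1,1] mem=[0,0,0,0]
After op 4 (STO M1): stack=[0,1] mem=[0,1,0,0]
After op 5 (-): stack=[-1] mem=[0,1,0,0]
After op 6 (RCL M1): stack=[-1,1] mem=[0,1,0,0]
After op 7 (swap): stack=[1,-1] mem=[0,1,0,0]
After op 8 (swap): stack=[-1,1] mem=[0,1,0,0]
After op 9 (pop): stack=[-1] mem=[0,1,0,0]
After op 10 (pop): stack=[empty] mem=[0,1,0,0]
After op 11 (push 14): stack=[14] mem=[0,1,0,0]
After op 12 (push 2): stack=[14,2] mem=[0,1,0,0]
After op 13 (RCL M1): stack=[14,2,1] mem=[0,1,0,0]
After op 14 (*): stack=[14,2] mem=[0,1,0,0]
After op 15 (dup): stack=[14,2,2] mem=[0,1,0,0]
After op 16 (+): stack=[14,4] mem=[0,1,0,0]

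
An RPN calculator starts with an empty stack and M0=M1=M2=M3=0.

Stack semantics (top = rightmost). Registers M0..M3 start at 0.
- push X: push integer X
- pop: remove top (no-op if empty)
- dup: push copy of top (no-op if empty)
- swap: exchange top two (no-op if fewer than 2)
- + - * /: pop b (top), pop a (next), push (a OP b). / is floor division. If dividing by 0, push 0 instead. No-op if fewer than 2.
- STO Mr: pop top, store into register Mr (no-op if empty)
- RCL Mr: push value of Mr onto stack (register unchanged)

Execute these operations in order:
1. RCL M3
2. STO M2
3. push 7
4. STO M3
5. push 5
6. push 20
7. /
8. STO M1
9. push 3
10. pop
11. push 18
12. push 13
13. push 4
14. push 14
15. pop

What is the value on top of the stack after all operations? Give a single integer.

After op 1 (RCL M3): stack=[0] mem=[0,0,0,0]
After op 2 (STO M2): stack=[empty] mem=[0,0,0,0]
After op 3 (push 7): stack=[7] mem=[0,0,0,0]
After op 4 (STO M3): stack=[empty] mem=[0,0,0,7]
After op 5 (push 5): stack=[5] mem=[0,0,0,7]
After op 6 (push 20): stack=[5,20] mem=[0,0,0,7]
After op 7 (/): stack=[0] mem=[0,0,0,7]
After op 8 (STO M1): stack=[empty] mem=[0,0,0,7]
After op 9 (push 3): stack=[3] mem=[0,0,0,7]
After op 10 (pop): stack=[empty] mem=[0,0,0,7]
After op 11 (push 18): stack=[18] mem=[0,0,0,7]
After op 12 (push 13): stack=[18,13] mem=[0,0,0,7]
After op 13 (push 4): stack=[18,13,4] mem=[0,0,0,7]
After op 14 (push 14): stack=[18,13,4,14] mem=[0,0,0,7]
After op 15 (pop): stack=[18,13,4] mem=[0,0,0,7]

Answer: 4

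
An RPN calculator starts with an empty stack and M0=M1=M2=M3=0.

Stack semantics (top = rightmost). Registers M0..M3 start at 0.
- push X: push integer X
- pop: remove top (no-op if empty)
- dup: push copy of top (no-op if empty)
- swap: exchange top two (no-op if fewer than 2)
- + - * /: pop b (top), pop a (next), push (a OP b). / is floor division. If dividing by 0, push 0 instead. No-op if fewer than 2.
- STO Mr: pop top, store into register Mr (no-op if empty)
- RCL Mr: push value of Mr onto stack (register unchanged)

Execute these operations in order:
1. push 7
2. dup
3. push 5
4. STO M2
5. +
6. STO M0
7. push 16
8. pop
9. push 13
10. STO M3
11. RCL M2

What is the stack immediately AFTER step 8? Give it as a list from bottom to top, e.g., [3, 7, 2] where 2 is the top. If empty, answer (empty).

After op 1 (push 7): stack=[7] mem=[0,0,0,0]
After op 2 (dup): stack=[7,7] mem=[0,0,0,0]
After op 3 (push 5): stack=[7,7,5] mem=[0,0,0,0]
After op 4 (STO M2): stack=[7,7] mem=[0,0,5,0]
After op 5 (+): stack=[14] mem=[0,0,5,0]
After op 6 (STO M0): stack=[empty] mem=[14,0,5,0]
After op 7 (push 16): stack=[16] mem=[14,0,5,0]
After op 8 (pop): stack=[empty] mem=[14,0,5,0]

(empty)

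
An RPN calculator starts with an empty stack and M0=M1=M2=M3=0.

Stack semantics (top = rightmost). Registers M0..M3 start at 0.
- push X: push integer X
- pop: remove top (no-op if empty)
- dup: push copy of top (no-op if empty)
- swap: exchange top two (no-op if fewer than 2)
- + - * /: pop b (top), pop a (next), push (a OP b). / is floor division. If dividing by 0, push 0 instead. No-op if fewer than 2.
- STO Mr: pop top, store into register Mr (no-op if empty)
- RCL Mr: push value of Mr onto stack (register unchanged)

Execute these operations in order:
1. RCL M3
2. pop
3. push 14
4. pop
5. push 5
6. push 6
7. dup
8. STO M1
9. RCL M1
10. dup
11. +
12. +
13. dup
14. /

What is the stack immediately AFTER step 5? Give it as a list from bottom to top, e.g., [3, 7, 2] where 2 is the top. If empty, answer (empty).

After op 1 (RCL M3): stack=[0] mem=[0,0,0,0]
After op 2 (pop): stack=[empty] mem=[0,0,0,0]
After op 3 (push 14): stack=[14] mem=[0,0,0,0]
After op 4 (pop): stack=[empty] mem=[0,0,0,0]
After op 5 (push 5): stack=[5] mem=[0,0,0,0]

[5]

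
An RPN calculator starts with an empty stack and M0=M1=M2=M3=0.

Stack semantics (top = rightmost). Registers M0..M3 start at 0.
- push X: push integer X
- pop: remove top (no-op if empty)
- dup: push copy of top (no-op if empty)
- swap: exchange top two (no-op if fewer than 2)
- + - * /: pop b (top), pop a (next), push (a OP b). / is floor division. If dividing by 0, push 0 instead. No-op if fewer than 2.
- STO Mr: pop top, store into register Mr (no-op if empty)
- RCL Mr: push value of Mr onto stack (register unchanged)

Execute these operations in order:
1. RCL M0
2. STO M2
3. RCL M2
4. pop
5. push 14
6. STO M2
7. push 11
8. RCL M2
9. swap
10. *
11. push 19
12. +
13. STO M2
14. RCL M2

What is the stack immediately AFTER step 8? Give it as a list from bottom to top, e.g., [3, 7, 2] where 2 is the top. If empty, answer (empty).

After op 1 (RCL M0): stack=[0] mem=[0,0,0,0]
After op 2 (STO M2): stack=[empty] mem=[0,0,0,0]
After op 3 (RCL M2): stack=[0] mem=[0,0,0,0]
After op 4 (pop): stack=[empty] mem=[0,0,0,0]
After op 5 (push 14): stack=[14] mem=[0,0,0,0]
After op 6 (STO M2): stack=[empty] mem=[0,0,14,0]
After op 7 (push 11): stack=[11] mem=[0,0,14,0]
After op 8 (RCL M2): stack=[11,14] mem=[0,0,14,0]

[11, 14]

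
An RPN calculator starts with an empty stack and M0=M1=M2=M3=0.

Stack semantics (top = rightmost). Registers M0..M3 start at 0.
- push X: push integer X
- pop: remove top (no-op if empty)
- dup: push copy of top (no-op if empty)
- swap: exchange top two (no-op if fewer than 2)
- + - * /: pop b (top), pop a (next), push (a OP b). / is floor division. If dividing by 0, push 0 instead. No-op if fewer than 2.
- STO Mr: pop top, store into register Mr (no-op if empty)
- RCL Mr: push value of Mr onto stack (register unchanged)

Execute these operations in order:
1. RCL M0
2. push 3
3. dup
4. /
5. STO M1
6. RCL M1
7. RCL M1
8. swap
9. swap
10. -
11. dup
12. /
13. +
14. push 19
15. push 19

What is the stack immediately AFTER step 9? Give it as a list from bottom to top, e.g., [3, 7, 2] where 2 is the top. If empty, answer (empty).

After op 1 (RCL M0): stack=[0] mem=[0,0,0,0]
After op 2 (push 3): stack=[0,3] mem=[0,0,0,0]
After op 3 (dup): stack=[0,3,3] mem=[0,0,0,0]
After op 4 (/): stack=[0,1] mem=[0,0,0,0]
After op 5 (STO M1): stack=[0] mem=[0,1,0,0]
After op 6 (RCL M1): stack=[0,1] mem=[0,1,0,0]
After op 7 (RCL M1): stack=[0,1,1] mem=[0,1,0,0]
After op 8 (swap): stack=[0,1,1] mem=[0,1,0,0]
After op 9 (swap): stack=[0,1,1] mem=[0,1,0,0]

[0, 1, 1]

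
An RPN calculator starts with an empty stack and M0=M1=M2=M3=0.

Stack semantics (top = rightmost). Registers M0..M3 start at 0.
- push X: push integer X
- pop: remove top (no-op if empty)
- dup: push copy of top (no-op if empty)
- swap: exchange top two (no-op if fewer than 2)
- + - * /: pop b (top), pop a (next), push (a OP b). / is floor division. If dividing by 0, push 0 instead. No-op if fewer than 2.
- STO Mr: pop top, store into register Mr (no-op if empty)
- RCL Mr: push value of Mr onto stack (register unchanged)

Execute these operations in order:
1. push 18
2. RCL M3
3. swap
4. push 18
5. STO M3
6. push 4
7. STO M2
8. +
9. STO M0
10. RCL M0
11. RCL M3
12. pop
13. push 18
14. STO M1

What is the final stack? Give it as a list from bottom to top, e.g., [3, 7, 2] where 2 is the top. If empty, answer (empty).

After op 1 (push 18): stack=[18] mem=[0,0,0,0]
After op 2 (RCL M3): stack=[18,0] mem=[0,0,0,0]
After op 3 (swap): stack=[0,18] mem=[0,0,0,0]
After op 4 (push 18): stack=[0,18,18] mem=[0,0,0,0]
After op 5 (STO M3): stack=[0,18] mem=[0,0,0,18]
After op 6 (push 4): stack=[0,18,4] mem=[0,0,0,18]
After op 7 (STO M2): stack=[0,18] mem=[0,0,4,18]
After op 8 (+): stack=[18] mem=[0,0,4,18]
After op 9 (STO M0): stack=[empty] mem=[18,0,4,18]
After op 10 (RCL M0): stack=[18] mem=[18,0,4,18]
After op 11 (RCL M3): stack=[18,18] mem=[18,0,4,18]
After op 12 (pop): stack=[18] mem=[18,0,4,18]
After op 13 (push 18): stack=[18,18] mem=[18,0,4,18]
After op 14 (STO M1): stack=[18] mem=[18,18,4,18]

Answer: [18]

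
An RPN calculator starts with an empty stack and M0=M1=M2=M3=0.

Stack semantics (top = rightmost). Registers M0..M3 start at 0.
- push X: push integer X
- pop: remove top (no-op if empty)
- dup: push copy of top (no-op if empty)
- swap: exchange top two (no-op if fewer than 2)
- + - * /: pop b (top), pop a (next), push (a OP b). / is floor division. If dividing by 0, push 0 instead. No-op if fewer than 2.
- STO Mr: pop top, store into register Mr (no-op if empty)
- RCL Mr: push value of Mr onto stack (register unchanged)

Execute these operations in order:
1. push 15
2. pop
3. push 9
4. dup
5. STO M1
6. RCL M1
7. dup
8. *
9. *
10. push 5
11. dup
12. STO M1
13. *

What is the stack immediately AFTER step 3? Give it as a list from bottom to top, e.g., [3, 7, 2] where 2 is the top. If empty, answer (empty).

After op 1 (push 15): stack=[15] mem=[0,0,0,0]
After op 2 (pop): stack=[empty] mem=[0,0,0,0]
After op 3 (push 9): stack=[9] mem=[0,0,0,0]

[9]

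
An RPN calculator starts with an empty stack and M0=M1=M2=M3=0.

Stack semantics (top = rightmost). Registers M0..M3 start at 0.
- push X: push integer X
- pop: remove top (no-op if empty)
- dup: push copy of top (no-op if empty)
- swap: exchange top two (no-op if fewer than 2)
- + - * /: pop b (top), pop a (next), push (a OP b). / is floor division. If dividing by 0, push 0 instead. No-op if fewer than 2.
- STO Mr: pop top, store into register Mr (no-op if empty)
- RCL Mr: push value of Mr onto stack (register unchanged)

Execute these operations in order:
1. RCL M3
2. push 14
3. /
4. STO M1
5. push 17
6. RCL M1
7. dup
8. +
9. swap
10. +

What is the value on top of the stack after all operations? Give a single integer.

After op 1 (RCL M3): stack=[0] mem=[0,0,0,0]
After op 2 (push 14): stack=[0,14] mem=[0,0,0,0]
After op 3 (/): stack=[0] mem=[0,0,0,0]
After op 4 (STO M1): stack=[empty] mem=[0,0,0,0]
After op 5 (push 17): stack=[17] mem=[0,0,0,0]
After op 6 (RCL M1): stack=[17,0] mem=[0,0,0,0]
After op 7 (dup): stack=[17,0,0] mem=[0,0,0,0]
After op 8 (+): stack=[17,0] mem=[0,0,0,0]
After op 9 (swap): stack=[0,17] mem=[0,0,0,0]
After op 10 (+): stack=[17] mem=[0,0,0,0]

Answer: 17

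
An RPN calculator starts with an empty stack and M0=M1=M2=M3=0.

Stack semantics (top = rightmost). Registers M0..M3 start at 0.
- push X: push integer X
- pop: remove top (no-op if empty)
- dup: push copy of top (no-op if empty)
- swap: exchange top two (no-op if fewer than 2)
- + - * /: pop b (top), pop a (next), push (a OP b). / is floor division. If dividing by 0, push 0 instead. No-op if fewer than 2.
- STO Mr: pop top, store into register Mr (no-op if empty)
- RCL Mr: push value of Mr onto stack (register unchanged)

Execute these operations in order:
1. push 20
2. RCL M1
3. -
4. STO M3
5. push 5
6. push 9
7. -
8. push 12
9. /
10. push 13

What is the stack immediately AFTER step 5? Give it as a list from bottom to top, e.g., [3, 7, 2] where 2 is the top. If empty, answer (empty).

After op 1 (push 20): stack=[20] mem=[0,0,0,0]
After op 2 (RCL M1): stack=[20,0] mem=[0,0,0,0]
After op 3 (-): stack=[20] mem=[0,0,0,0]
After op 4 (STO M3): stack=[empty] mem=[0,0,0,20]
After op 5 (push 5): stack=[5] mem=[0,0,0,20]

[5]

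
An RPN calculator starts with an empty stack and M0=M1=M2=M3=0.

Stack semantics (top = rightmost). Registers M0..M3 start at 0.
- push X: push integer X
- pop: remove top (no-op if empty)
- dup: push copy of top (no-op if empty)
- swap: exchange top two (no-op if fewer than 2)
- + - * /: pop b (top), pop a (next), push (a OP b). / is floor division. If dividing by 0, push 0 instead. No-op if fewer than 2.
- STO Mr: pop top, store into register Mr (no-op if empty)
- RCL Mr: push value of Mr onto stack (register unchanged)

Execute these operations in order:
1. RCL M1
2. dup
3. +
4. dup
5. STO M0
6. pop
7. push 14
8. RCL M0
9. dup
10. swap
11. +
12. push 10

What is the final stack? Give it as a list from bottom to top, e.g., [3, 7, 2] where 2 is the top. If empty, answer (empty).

Answer: [14, 0, 10]

Derivation:
After op 1 (RCL M1): stack=[0] mem=[0,0,0,0]
After op 2 (dup): stack=[0,0] mem=[0,0,0,0]
After op 3 (+): stack=[0] mem=[0,0,0,0]
After op 4 (dup): stack=[0,0] mem=[0,0,0,0]
After op 5 (STO M0): stack=[0] mem=[0,0,0,0]
After op 6 (pop): stack=[empty] mem=[0,0,0,0]
After op 7 (push 14): stack=[14] mem=[0,0,0,0]
After op 8 (RCL M0): stack=[14,0] mem=[0,0,0,0]
After op 9 (dup): stack=[14,0,0] mem=[0,0,0,0]
After op 10 (swap): stack=[14,0,0] mem=[0,0,0,0]
After op 11 (+): stack=[14,0] mem=[0,0,0,0]
After op 12 (push 10): stack=[14,0,10] mem=[0,0,0,0]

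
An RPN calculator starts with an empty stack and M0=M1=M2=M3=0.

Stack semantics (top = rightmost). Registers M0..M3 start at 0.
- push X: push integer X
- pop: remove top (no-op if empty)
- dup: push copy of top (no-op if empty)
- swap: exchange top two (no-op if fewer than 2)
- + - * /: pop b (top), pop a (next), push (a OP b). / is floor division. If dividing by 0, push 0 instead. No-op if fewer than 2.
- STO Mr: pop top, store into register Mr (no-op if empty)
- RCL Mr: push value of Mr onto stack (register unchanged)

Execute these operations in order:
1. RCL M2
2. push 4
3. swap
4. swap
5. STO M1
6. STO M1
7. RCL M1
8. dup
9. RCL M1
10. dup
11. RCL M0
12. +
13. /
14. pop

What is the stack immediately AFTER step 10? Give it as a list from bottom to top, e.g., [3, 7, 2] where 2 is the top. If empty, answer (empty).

After op 1 (RCL M2): stack=[0] mem=[0,0,0,0]
After op 2 (push 4): stack=[0,4] mem=[0,0,0,0]
After op 3 (swap): stack=[4,0] mem=[0,0,0,0]
After op 4 (swap): stack=[0,4] mem=[0,0,0,0]
After op 5 (STO M1): stack=[0] mem=[0,4,0,0]
After op 6 (STO M1): stack=[empty] mem=[0,0,0,0]
After op 7 (RCL M1): stack=[0] mem=[0,0,0,0]
After op 8 (dup): stack=[0,0] mem=[0,0,0,0]
After op 9 (RCL M1): stack=[0,0,0] mem=[0,0,0,0]
After op 10 (dup): stack=[0,0,0,0] mem=[0,0,0,0]

[0, 0, 0, 0]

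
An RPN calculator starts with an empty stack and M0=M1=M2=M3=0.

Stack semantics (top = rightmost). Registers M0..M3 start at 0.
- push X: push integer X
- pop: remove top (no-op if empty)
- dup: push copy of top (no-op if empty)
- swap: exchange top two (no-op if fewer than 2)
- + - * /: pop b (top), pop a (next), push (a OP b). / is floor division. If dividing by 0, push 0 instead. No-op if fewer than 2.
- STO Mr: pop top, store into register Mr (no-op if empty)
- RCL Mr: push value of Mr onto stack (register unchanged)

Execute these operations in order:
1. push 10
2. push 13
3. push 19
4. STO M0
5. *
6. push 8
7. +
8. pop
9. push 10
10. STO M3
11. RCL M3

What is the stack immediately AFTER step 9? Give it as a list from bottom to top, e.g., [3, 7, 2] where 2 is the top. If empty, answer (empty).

After op 1 (push 10): stack=[10] mem=[0,0,0,0]
After op 2 (push 13): stack=[10,13] mem=[0,0,0,0]
After op 3 (push 19): stack=[10,13,19] mem=[0,0,0,0]
After op 4 (STO M0): stack=[10,13] mem=[19,0,0,0]
After op 5 (*): stack=[130] mem=[19,0,0,0]
After op 6 (push 8): stack=[130,8] mem=[19,0,0,0]
After op 7 (+): stack=[138] mem=[19,0,0,0]
After op 8 (pop): stack=[empty] mem=[19,0,0,0]
After op 9 (push 10): stack=[10] mem=[19,0,0,0]

[10]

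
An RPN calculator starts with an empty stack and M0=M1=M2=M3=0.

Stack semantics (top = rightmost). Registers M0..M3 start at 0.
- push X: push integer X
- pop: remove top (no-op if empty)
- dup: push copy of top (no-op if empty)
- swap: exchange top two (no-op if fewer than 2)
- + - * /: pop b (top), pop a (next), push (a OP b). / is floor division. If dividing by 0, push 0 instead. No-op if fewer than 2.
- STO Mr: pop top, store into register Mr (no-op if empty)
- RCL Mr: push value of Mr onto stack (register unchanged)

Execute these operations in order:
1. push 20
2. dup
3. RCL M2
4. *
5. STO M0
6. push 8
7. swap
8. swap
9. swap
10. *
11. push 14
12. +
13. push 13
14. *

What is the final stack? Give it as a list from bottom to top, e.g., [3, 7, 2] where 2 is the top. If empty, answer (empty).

After op 1 (push 20): stack=[20] mem=[0,0,0,0]
After op 2 (dup): stack=[20,20] mem=[0,0,0,0]
After op 3 (RCL M2): stack=[20,20,0] mem=[0,0,0,0]
After op 4 (*): stack=[20,0] mem=[0,0,0,0]
After op 5 (STO M0): stack=[20] mem=[0,0,0,0]
After op 6 (push 8): stack=[20,8] mem=[0,0,0,0]
After op 7 (swap): stack=[8,20] mem=[0,0,0,0]
After op 8 (swap): stack=[20,8] mem=[0,0,0,0]
After op 9 (swap): stack=[8,20] mem=[0,0,0,0]
After op 10 (*): stack=[160] mem=[0,0,0,0]
After op 11 (push 14): stack=[160,14] mem=[0,0,0,0]
After op 12 (+): stack=[174] mem=[0,0,0,0]
After op 13 (push 13): stack=[174,13] mem=[0,0,0,0]
After op 14 (*): stack=[2262] mem=[0,0,0,0]

Answer: [2262]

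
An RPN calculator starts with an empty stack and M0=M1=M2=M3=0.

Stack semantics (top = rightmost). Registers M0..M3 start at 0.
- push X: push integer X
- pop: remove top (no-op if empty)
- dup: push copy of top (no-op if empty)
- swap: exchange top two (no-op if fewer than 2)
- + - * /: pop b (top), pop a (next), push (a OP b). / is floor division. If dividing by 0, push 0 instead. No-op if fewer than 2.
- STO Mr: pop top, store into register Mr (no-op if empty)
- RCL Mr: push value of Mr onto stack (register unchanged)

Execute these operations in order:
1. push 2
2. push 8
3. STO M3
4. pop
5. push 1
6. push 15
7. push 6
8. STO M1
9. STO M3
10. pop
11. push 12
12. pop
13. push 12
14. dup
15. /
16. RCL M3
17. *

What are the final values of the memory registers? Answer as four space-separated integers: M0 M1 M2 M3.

After op 1 (push 2): stack=[2] mem=[0,0,0,0]
After op 2 (push 8): stack=[2,8] mem=[0,0,0,0]
After op 3 (STO M3): stack=[2] mem=[0,0,0,8]
After op 4 (pop): stack=[empty] mem=[0,0,0,8]
After op 5 (push 1): stack=[1] mem=[0,0,0,8]
After op 6 (push 15): stack=[1,15] mem=[0,0,0,8]
After op 7 (push 6): stack=[1,15,6] mem=[0,0,0,8]
After op 8 (STO M1): stack=[1,15] mem=[0,6,0,8]
After op 9 (STO M3): stack=[1] mem=[0,6,0,15]
After op 10 (pop): stack=[empty] mem=[0,6,0,15]
After op 11 (push 12): stack=[12] mem=[0,6,0,15]
After op 12 (pop): stack=[empty] mem=[0,6,0,15]
After op 13 (push 12): stack=[12] mem=[0,6,0,15]
After op 14 (dup): stack=[12,12] mem=[0,6,0,15]
After op 15 (/): stack=[1] mem=[0,6,0,15]
After op 16 (RCL M3): stack=[1,15] mem=[0,6,0,15]
After op 17 (*): stack=[15] mem=[0,6,0,15]

Answer: 0 6 0 15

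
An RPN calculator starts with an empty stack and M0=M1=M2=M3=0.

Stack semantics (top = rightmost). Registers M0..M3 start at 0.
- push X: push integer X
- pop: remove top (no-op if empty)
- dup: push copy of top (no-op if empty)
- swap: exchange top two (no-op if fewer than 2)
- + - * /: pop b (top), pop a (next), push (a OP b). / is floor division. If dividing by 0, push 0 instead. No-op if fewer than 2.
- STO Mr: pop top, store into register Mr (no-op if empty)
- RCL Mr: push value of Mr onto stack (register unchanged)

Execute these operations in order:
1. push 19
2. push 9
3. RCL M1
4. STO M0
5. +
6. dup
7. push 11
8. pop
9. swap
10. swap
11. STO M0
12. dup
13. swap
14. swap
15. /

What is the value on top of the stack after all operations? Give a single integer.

Answer: 1

Derivation:
After op 1 (push 19): stack=[19] mem=[0,0,0,0]
After op 2 (push 9): stack=[19,9] mem=[0,0,0,0]
After op 3 (RCL M1): stack=[19,9,0] mem=[0,0,0,0]
After op 4 (STO M0): stack=[19,9] mem=[0,0,0,0]
After op 5 (+): stack=[28] mem=[0,0,0,0]
After op 6 (dup): stack=[28,28] mem=[0,0,0,0]
After op 7 (push 11): stack=[28,28,11] mem=[0,0,0,0]
After op 8 (pop): stack=[28,28] mem=[0,0,0,0]
After op 9 (swap): stack=[28,28] mem=[0,0,0,0]
After op 10 (swap): stack=[28,28] mem=[0,0,0,0]
After op 11 (STO M0): stack=[28] mem=[28,0,0,0]
After op 12 (dup): stack=[28,28] mem=[28,0,0,0]
After op 13 (swap): stack=[28,28] mem=[28,0,0,0]
After op 14 (swap): stack=[28,28] mem=[28,0,0,0]
After op 15 (/): stack=[1] mem=[28,0,0,0]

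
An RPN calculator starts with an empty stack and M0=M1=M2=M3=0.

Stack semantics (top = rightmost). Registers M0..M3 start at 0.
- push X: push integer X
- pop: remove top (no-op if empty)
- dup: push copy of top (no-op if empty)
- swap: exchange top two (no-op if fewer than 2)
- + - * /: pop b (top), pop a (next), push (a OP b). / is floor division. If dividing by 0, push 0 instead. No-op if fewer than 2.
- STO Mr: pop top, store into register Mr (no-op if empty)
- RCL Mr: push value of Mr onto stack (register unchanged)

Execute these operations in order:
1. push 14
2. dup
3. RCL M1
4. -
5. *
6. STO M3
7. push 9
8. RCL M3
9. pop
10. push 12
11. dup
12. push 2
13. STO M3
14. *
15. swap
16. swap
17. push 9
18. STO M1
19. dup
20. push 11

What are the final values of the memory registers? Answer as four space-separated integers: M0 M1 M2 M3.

Answer: 0 9 0 2

Derivation:
After op 1 (push 14): stack=[14] mem=[0,0,0,0]
After op 2 (dup): stack=[14,14] mem=[0,0,0,0]
After op 3 (RCL M1): stack=[14,14,0] mem=[0,0,0,0]
After op 4 (-): stack=[14,14] mem=[0,0,0,0]
After op 5 (*): stack=[196] mem=[0,0,0,0]
After op 6 (STO M3): stack=[empty] mem=[0,0,0,196]
After op 7 (push 9): stack=[9] mem=[0,0,0,196]
After op 8 (RCL M3): stack=[9,196] mem=[0,0,0,196]
After op 9 (pop): stack=[9] mem=[0,0,0,196]
After op 10 (push 12): stack=[9,12] mem=[0,0,0,196]
After op 11 (dup): stack=[9,12,12] mem=[0,0,0,196]
After op 12 (push 2): stack=[9,12,12,2] mem=[0,0,0,196]
After op 13 (STO M3): stack=[9,12,12] mem=[0,0,0,2]
After op 14 (*): stack=[9,144] mem=[0,0,0,2]
After op 15 (swap): stack=[144,9] mem=[0,0,0,2]
After op 16 (swap): stack=[9,144] mem=[0,0,0,2]
After op 17 (push 9): stack=[9,144,9] mem=[0,0,0,2]
After op 18 (STO M1): stack=[9,144] mem=[0,9,0,2]
After op 19 (dup): stack=[9,144,144] mem=[0,9,0,2]
After op 20 (push 11): stack=[9,144,144,11] mem=[0,9,0,2]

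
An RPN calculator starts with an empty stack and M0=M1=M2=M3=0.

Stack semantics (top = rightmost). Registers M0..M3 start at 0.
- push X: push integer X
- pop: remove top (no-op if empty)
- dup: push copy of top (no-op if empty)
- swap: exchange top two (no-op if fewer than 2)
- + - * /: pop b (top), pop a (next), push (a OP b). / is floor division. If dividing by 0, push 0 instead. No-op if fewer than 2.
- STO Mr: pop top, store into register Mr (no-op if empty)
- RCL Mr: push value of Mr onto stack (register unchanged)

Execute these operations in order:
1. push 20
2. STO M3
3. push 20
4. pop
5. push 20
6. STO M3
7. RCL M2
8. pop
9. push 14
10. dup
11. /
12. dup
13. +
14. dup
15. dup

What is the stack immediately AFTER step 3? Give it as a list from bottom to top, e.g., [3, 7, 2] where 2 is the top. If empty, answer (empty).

After op 1 (push 20): stack=[20] mem=[0,0,0,0]
After op 2 (STO M3): stack=[empty] mem=[0,0,0,20]
After op 3 (push 20): stack=[20] mem=[0,0,0,20]

[20]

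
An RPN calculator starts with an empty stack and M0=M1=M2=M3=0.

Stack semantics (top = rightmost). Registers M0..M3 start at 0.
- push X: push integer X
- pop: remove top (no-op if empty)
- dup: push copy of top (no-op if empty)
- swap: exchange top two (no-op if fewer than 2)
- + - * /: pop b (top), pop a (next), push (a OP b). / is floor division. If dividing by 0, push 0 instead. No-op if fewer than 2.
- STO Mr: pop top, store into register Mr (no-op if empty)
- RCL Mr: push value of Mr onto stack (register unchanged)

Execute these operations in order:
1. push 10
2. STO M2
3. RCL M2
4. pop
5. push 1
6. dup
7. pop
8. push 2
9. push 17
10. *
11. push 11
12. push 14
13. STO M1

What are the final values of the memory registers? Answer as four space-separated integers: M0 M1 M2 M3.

After op 1 (push 10): stack=[10] mem=[0,0,0,0]
After op 2 (STO M2): stack=[empty] mem=[0,0,10,0]
After op 3 (RCL M2): stack=[10] mem=[0,0,10,0]
After op 4 (pop): stack=[empty] mem=[0,0,10,0]
After op 5 (push 1): stack=[1] mem=[0,0,10,0]
After op 6 (dup): stack=[1,1] mem=[0,0,10,0]
After op 7 (pop): stack=[1] mem=[0,0,10,0]
After op 8 (push 2): stack=[1,2] mem=[0,0,10,0]
After op 9 (push 17): stack=[1,2,17] mem=[0,0,10,0]
After op 10 (*): stack=[1,34] mem=[0,0,10,0]
After op 11 (push 11): stack=[1,34,11] mem=[0,0,10,0]
After op 12 (push 14): stack=[1,34,11,14] mem=[0,0,10,0]
After op 13 (STO M1): stack=[1,34,11] mem=[0,14,10,0]

Answer: 0 14 10 0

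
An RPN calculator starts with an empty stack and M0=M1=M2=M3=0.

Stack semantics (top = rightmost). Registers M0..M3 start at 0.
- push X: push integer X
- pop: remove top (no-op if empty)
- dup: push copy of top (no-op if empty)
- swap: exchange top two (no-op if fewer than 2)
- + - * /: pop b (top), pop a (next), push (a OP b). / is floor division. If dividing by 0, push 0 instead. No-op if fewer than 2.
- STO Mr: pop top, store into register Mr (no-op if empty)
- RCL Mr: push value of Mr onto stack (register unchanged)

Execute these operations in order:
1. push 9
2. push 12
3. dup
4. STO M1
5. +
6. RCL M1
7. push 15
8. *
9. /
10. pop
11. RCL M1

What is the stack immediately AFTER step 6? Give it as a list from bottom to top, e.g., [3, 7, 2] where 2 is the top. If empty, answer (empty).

After op 1 (push 9): stack=[9] mem=[0,0,0,0]
After op 2 (push 12): stack=[9,12] mem=[0,0,0,0]
After op 3 (dup): stack=[9,12,12] mem=[0,0,0,0]
After op 4 (STO M1): stack=[9,12] mem=[0,12,0,0]
After op 5 (+): stack=[21] mem=[0,12,0,0]
After op 6 (RCL M1): stack=[21,12] mem=[0,12,0,0]

[21, 12]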